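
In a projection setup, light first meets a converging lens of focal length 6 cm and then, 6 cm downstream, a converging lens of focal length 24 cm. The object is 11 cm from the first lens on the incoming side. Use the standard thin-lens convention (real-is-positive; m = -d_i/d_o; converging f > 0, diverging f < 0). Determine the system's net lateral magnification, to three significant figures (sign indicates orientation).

-0.923

First lens: d_i1 = 1/(1/6 - 1/11) = 13.200 cm.
m_1 = -(13.200)/11 = -1.2000.
Since 13.200 cm > 6 cm, the first image lies past the second lens and serves as a virtual object: d_o2 = L - d_i1 = -7.200 cm.
Second lens: d_i2 = 1/(1/24 - 1/(-7.200)) = 5.538 cm.
m_2 = -(5.538)/(-7.200) = 0.7692.
Overall magnification: m = m_1 m_2 = -0.9231.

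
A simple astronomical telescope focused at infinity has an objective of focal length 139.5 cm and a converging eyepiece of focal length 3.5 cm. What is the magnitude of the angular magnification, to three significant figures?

|M| = f_obj/|f_eye| = 139.5/3.5 = 39.857.

39.9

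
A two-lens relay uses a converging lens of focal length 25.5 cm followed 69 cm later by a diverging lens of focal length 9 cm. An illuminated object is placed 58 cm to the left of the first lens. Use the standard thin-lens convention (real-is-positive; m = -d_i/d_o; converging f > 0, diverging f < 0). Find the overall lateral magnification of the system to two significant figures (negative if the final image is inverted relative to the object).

First lens: d_i1 = 1/(1/25.5 - 1/58) = 45.508 cm.
m_1 = -(45.508)/58 = -0.7846.
That image sits 23.492 cm in front of the second lens, so d_o2 = 23.492 cm.
Second lens: d_i2 = 1/(1/(-9) - 1/(23.492)) = -6.507 cm.
m_2 = -(-6.507)/(23.492) = 0.2770.
Overall magnification: m = m_1 m_2 = -0.2173.

-0.22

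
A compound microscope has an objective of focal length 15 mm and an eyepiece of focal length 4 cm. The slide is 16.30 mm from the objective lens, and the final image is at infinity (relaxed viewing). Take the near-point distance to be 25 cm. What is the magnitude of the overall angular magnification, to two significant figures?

Convert to cm: f_obj = 15 mm = 1.5 cm; d_o = 16.30 mm = 1.63 cm.
Objective: 1/d_i = 1/f_obj - 1/d_o = 1/1.5 - 1/1.63 = 0.05317 cm^-1, so d_i = 18.808 cm.
m_obj = -d_i/d_o = -18.808/1.63 = -11.538.
Eyepiece angular magnification (image at infinity): M_eye = D/f_e = 25/4 = 6.250.
Overall M = m_obj x M_eye = (-11.538)(6.250) = -72.12.
|M| = 72.12.

72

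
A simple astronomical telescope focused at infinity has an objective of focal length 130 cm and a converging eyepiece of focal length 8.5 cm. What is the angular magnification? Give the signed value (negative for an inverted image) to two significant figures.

-15

M = -f_obj/f_eye = -130/(8.5) = -15.294.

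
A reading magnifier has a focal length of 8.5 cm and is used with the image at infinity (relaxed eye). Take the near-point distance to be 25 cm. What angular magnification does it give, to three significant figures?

2.94

M = D/f = 25/8.5 = 2.941.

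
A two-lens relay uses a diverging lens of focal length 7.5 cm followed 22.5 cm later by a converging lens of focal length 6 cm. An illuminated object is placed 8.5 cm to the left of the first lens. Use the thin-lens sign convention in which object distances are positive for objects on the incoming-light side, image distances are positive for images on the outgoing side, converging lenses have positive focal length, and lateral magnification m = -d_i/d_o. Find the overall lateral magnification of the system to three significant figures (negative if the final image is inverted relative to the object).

First lens: d_i1 = 1/(1/(-7.5) - 1/8.5) = -3.984 cm.
m_1 = -(-3.984)/8.5 = 0.4688.
The intermediate image is virtual, 3.984 cm to the left of lens 1, so d_o2 = L - d_i1 = 22.5 - (-3.984) = 26.484 cm.
Second lens: d_i2 = 1/(1/6 - 1/(26.484)) = 7.757 cm.
m_2 = -(7.757)/(26.484) = -0.2929.
The system's lateral magnification is m_1 m_2 = (0.4688)(-0.2929) = -0.1373.

-0.137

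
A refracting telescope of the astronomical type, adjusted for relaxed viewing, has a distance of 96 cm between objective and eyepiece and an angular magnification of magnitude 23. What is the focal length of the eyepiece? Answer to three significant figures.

In normal adjustment the tube length equals f_obj + f_eye and |M| = f_obj/f_eye.
So f_obj = 23 f_eye and 23 f_eye + f_eye = 96 cm, giving f_eye = 96/24 = 4.000 cm and f_obj = 92.000 cm.

4.00 cm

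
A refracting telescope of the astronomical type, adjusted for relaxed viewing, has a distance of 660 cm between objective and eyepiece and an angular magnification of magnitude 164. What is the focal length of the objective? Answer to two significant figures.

660 cm

In normal adjustment the tube length equals f_obj + f_eye and |M| = f_obj/f_eye.
So f_obj = 164 f_eye and 164 f_eye + f_eye = 660 cm, giving f_eye = 660/165 = 4.000 cm and f_obj = 656.000 cm.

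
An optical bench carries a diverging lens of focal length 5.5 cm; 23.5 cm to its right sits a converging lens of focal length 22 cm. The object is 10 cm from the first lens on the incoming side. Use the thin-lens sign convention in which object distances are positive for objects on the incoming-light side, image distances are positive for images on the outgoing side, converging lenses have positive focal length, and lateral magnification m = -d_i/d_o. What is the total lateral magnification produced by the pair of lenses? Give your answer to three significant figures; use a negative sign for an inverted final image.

-1.55

Lens 1: 1/d_i1 = 1/f_1 - 1/d_o1 = 1/(-5.5) - 1/10 = -0.28182 cm^-1, so d_i1 = -3.548 cm.
m_1 = -(-3.548)/10 = 0.3548.
With d_i1 < 0 the first image is virtual and lies on the object side; the object distance for lens 2 is d_o2 = 23.5 - (-3.548) = 27.048 cm.
Lens 2: 1/d_i2 = 1/f_2 - 1/d_o2 = 1/22 - 1/(27.048) = 0.00848 cm^-1, so d_i2 = 117.872 cm.
m_2 = -(117.872)/(27.048) = -4.3578.
The system's lateral magnification is m_1 m_2 = (0.3548)(-4.3578) = -1.5463.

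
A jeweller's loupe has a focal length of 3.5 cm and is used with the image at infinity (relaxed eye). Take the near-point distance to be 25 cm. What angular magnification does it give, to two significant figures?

M = D/f = 25/3.5 = 7.143.

7.1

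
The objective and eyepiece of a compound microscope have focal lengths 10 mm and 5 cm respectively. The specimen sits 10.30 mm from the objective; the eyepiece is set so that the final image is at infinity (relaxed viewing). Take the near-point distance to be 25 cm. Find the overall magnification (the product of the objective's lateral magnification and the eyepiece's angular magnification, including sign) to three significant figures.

Convert to cm: f_obj = 10 mm = 1 cm; d_o = 10.30 mm = 1.03 cm.
Objective: 1/d_i = 1/f_obj - 1/d_o = 1/1 - 1/1.03 = 0.02913 cm^-1, so d_i = 34.333 cm.
m_obj = -d_i/d_o = -34.333/1.03 = -33.333.
Eyepiece angular magnification (image at infinity): M_eye = D/f_e = 25/5 = 5.000.
Overall M = m_obj x M_eye = (-33.333)(5.000) = -166.67.

-167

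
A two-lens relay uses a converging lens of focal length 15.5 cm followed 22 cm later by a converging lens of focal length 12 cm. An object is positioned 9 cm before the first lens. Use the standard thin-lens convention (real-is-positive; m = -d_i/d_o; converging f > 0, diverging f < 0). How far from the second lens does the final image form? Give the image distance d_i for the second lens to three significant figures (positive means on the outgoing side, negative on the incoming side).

16.6 cm

First lens: d_i1 = 1/(1/15.5 - 1/9) = -21.462 cm.
The intermediate image is virtual, 21.462 cm to the left of lens 1, so d_o2 = L - d_i1 = 22 - (-21.462) = 43.462 cm.
Second lens: d_i2 = 1/(1/12 - 1/(43.462)) = 16.577 cm.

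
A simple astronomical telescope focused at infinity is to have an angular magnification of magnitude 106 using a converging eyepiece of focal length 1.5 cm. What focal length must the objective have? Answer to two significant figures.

160 cm

|M| = f_obj/|f_eye|, so f_obj = |M| x |f_eye| = 106.0 x 1.5 = 159.000 cm.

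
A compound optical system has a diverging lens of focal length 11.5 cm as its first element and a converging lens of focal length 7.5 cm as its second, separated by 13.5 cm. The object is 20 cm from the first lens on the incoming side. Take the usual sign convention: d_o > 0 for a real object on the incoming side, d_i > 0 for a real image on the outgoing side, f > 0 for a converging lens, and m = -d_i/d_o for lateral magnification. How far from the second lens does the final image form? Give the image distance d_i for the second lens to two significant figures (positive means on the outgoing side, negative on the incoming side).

Applying the thin-lens equation to the first lens, 1/(-11.5) = 1/20 + 1/d_i1, which gives d_i1 = -7.302 cm.
The intermediate image is virtual, 7.302 cm to the left of lens 1, so d_o2 = L - d_i1 = 13.5 - (-7.302) = 20.802 cm.
Applying the thin-lens equation again with f_2 = 7.5 cm and d_o2 = 20.802 cm gives d_i2 = 11.729 cm.

12 cm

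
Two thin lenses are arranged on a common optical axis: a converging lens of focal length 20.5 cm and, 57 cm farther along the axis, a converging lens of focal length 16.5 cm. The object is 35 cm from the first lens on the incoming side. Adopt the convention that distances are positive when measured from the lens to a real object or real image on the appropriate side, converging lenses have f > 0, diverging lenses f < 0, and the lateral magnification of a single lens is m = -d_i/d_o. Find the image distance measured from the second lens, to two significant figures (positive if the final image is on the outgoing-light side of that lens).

First lens: d_i1 = 1/(1/20.5 - 1/35) = 49.483 cm.
Object distance for lens 2: d_o2 = 57 - 49.483 = 7.517 cm.
Second lens: d_i2 = 1/(1/16.5 - 1/(7.517)) = -13.808 cm.

-14 cm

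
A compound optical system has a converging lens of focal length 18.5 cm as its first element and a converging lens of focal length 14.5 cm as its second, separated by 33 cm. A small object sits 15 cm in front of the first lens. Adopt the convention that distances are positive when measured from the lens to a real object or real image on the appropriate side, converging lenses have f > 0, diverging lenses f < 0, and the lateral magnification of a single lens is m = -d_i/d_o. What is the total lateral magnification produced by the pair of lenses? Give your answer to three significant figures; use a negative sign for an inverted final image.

Lens 1: 1/d_i1 = 1/f_1 - 1/d_o1 = 1/18.5 - 1/15 = -0.01261 cm^-1, so d_i1 = -79.286 cm.
m_1 = -(-79.286)/15 = 5.2857.
With d_i1 < 0 the first image is virtual and lies on the object side; the object distance for lens 2 is d_o2 = 33 - (-79.286) = 112.286 cm.
Lens 2: 1/d_i2 = 1/f_2 - 1/d_o2 = 1/14.5 - 1/(112.286) = 0.06006 cm^-1, so d_i2 = 16.650 cm.
m_2 = -(16.650)/(112.286) = -0.1483.
Overall magnification: m = m_1 m_2 = -0.7838.

-0.784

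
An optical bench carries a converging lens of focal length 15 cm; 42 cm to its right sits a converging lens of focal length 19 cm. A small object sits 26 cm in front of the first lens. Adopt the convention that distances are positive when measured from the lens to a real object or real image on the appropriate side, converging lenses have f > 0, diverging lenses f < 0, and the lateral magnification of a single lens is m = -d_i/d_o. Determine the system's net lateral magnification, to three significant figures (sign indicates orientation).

-2.08

Lens 1: 1/d_i1 = 1/f_1 - 1/d_o1 = 1/15 - 1/26 = 0.02821 cm^-1, so d_i1 = 35.455 cm.
m_1 = -(35.455)/26 = -1.3636.
That image sits 6.545 cm in front of the second lens, so d_o2 = 6.545 cm.
Lens 2: 1/d_i2 = 1/f_2 - 1/d_o2 = 1/19 - 1/(6.545) = -0.10015 cm^-1, so d_i2 = -9.985 cm.
m_2 = -(-9.985)/(6.545) = 1.5255.
Total m = m_1 x m_2 = (-1.3636)(1.5255) = -2.0803.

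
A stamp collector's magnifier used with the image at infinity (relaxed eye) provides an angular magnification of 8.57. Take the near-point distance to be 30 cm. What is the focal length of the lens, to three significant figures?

For the image at infinity, M = D/f.
f = D/M = 30/8.57 = 3.501 cm.

3.50 cm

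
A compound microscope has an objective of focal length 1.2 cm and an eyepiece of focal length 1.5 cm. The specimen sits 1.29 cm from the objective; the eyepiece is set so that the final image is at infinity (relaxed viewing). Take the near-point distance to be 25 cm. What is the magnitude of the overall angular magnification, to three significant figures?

Objective: 1/d_i = 1/f_obj - 1/d_o = 1/1.2 - 1/1.29 = 0.05814 cm^-1, so d_i = 17.200 cm.
m_obj = -d_i/d_o = -17.200/1.29 = -13.333.
Eyepiece angular magnification (image at infinity): M_eye = D/f_e = 25/1.5 = 16.667.
Overall M = m_obj x M_eye = (-13.333)(16.667) = -222.22.
|M| = 222.22.

222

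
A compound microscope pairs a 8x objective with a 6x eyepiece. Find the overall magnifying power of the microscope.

The overall magnification of a compound microscope is the product of the objective and eyepiece magnifications:
M = M_obj x M_eye = 8 x 6 = 48.

48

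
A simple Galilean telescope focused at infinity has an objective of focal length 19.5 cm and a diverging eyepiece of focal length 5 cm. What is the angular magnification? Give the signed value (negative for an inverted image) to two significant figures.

M = -f_obj/f_eye = -19.5/(-5) = 3.900.

3.9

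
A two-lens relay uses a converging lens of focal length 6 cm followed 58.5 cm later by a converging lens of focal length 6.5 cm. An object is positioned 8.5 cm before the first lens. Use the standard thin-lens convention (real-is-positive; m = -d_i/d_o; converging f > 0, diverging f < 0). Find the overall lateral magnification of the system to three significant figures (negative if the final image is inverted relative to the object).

Lens 1: 1/d_i1 = 1/f_1 - 1/d_o1 = 1/6 - 1/8.5 = 0.04902 cm^-1, so d_i1 = 20.400 cm.
m_1 = -(20.400)/8.5 = -2.4000.
The intermediate image is 20.400 cm to the right of lens 1, so d_o2 = L - d_i1 = 58.5 - 20.400 = 38.100 cm.
Lens 2: 1/d_i2 = 1/f_2 - 1/d_o2 = 1/6.5 - 1/(38.100) = 0.12760 cm^-1, so d_i2 = 7.837 cm.
m_2 = -(7.837)/(38.100) = -0.2057.
Overall magnification: m = m_1 m_2 = 0.4937.

0.494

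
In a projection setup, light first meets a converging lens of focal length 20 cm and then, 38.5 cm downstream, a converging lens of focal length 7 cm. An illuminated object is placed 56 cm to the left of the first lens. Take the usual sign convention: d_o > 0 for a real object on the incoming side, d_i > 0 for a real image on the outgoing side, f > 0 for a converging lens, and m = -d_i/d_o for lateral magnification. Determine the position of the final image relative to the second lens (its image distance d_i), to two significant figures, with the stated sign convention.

130 cm

First lens: d_i1 = 1/(1/20 - 1/56) = 31.111 cm.
That image sits 7.389 cm in front of the second lens, so d_o2 = 7.389 cm.
Second lens: d_i2 = 1/(1/7 - 1/(7.389)) = 133.000 cm.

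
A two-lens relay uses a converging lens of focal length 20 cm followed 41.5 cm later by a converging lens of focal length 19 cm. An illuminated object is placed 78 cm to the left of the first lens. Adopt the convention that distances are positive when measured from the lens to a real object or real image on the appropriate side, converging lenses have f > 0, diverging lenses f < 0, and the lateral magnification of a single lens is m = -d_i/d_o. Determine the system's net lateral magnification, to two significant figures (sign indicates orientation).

Applying the thin-lens equation to the first lens, 1/20 = 1/78 + 1/d_i1, which gives d_i1 = 26.897 cm.
Its lateral magnification is m_1 = -d_i1/d_o1 = -(26.897)/78 = -0.3448.
Object distance for lens 2: d_o2 = 41.5 - 26.897 = 14.603 cm.
Applying the thin-lens equation again with f_2 = 19 cm and d_o2 = 14.603 cm gives d_i2 = -63.110 cm.
m_2 = -(-63.110)/(14.603) = 4.3216.
The system's lateral magnification is m_1 m_2 = (-0.3448)(4.3216) = -1.4902.

-1.5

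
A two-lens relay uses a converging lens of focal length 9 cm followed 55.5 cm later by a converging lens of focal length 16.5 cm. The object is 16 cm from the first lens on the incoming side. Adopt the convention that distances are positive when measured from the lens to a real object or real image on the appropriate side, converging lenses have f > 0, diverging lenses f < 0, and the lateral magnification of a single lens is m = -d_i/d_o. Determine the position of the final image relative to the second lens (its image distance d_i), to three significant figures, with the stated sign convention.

31.3 cm

Applying the thin-lens equation to the first lens, 1/9 = 1/16 + 1/d_i1, which gives d_i1 = 20.571 cm.
That image sits 34.929 cm in front of the second lens, so d_o2 = 34.929 cm.
Applying the thin-lens equation again with f_2 = 16.5 cm and d_o2 = 34.929 cm gives d_i2 = 31.273 cm.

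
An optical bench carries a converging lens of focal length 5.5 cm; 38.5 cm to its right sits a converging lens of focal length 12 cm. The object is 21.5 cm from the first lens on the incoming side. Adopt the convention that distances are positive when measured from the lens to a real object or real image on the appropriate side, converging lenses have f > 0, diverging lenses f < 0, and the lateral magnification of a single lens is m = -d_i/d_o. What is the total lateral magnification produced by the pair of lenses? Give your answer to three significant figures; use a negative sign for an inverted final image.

Applying the thin-lens equation to the first lens, 1/5.5 = 1/21.5 + 1/d_i1, which gives d_i1 = 7.391 cm.
Its lateral magnification is m_1 = -d_i1/d_o1 = -(7.391)/21.5 = -0.3438.
That image sits 31.109 cm in front of the second lens, so d_o2 = 31.109 cm.
Applying the thin-lens equation again with f_2 = 12 cm and d_o2 = 31.109 cm gives d_i2 = 19.536 cm.
m_2 = -(19.536)/(31.109) = -0.6280.
Overall magnification: m = m_1 m_2 = 0.2159.

0.216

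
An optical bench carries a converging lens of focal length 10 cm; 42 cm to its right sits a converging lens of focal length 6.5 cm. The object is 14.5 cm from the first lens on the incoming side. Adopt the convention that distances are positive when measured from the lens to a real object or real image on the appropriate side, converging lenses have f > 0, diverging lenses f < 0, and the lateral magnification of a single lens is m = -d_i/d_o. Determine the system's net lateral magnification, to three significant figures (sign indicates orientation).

4.41

Lens 1: 1/d_i1 = 1/f_1 - 1/d_o1 = 1/10 - 1/14.5 = 0.03103 cm^-1, so d_i1 = 32.222 cm.
m_1 = -(32.222)/14.5 = -2.2222.
The intermediate image is 32.222 cm to the right of lens 1, so d_o2 = L - d_i1 = 42 - 32.222 = 9.778 cm.
Lens 2: 1/d_i2 = 1/f_2 - 1/d_o2 = 1/6.5 - 1/(9.778) = 0.05157 cm^-1, so d_i2 = 19.390 cm.
m_2 = -(19.390)/(9.778) = -1.9831.
The system's lateral magnification is m_1 m_2 = (-2.2222)(-1.9831) = 4.4068.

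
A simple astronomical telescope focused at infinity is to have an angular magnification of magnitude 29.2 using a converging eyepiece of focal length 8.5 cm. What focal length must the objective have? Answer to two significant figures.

|M| = f_obj/|f_eye|, so f_obj = |M| x |f_eye| = 29.2 x 8.5 = 248.200 cm.

250 cm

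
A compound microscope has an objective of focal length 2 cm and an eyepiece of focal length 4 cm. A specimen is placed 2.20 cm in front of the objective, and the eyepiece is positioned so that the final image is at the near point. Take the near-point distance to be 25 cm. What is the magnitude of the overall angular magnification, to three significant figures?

72.5

Objective: 1/d_i = 1/f_obj - 1/d_o = 1/2 - 1/2.20 = 0.04545 cm^-1, so d_i = 22.000 cm.
m_obj = -d_i/d_o = -22.000/2.20 = -10.000.
Eyepiece angular magnification (image at near point): M_eye = 1 + D/f_e = 1 + 25/4 = 7.250.
Overall M = m_obj x M_eye = (-10.000)(7.250) = -72.50.
|M| = 72.50.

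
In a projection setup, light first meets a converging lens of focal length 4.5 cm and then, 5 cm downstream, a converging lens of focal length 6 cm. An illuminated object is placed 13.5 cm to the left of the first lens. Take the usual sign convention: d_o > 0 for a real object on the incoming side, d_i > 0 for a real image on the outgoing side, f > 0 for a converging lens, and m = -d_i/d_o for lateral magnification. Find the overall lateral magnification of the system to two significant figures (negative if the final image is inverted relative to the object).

-0.39

First lens: d_i1 = 1/(1/4.5 - 1/13.5) = 6.750 cm.
m_1 = -(6.750)/13.5 = -0.5000.
This image would form 6.750 cm past lens 1, i.e. 1.750 cm beyond lens 2, so it is a virtual object for lens 2: d_o2 = 5 - 6.750 = -1.750 cm.
Second lens: d_i2 = 1/(1/6 - 1/(-1.750)) = 1.355 cm.
m_2 = -(1.355)/(-1.750) = 0.7742.
Overall magnification: m = m_1 m_2 = -0.3871.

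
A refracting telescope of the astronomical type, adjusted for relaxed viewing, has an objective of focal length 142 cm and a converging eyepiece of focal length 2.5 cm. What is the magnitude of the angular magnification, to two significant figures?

|M| = f_obj/|f_eye| = 142/2.5 = 56.800.

57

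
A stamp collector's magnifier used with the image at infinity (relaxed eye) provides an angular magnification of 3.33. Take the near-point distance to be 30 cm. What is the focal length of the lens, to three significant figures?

For the image at infinity, M = D/f.
f = D/M = 30/3.33 = 9.009 cm.

9.01 cm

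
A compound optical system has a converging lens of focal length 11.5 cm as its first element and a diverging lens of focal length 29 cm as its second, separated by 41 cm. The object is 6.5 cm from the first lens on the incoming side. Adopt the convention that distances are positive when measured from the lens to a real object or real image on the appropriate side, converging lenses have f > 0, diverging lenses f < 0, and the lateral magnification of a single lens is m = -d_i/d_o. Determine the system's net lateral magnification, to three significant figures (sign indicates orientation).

0.785

Applying the thin-lens equation to the first lens, 1/11.5 = 1/6.5 + 1/d_i1, which gives d_i1 = -14.950 cm.
Its lateral magnification is m_1 = -d_i1/d_o1 = -(-14.950)/6.5 = 2.3000.
With d_i1 < 0 the first image is virtual and lies on the object side; the object distance for lens 2 is d_o2 = 41 - (-14.950) = 55.950 cm.
Applying the thin-lens equation again with f_2 = -29 cm and d_o2 = 55.950 cm gives d_i2 = -19.100 cm.
m_2 = -(-19.100)/(55.950) = 0.3414.
Total m = m_1 x m_2 = (2.3000)(0.3414) = 0.7852.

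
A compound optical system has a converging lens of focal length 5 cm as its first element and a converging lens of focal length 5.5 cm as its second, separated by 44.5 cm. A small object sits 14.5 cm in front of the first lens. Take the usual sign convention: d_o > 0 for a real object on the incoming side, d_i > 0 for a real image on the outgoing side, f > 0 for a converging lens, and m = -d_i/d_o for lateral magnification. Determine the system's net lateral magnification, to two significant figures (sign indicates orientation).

First lens: d_i1 = 1/(1/5 - 1/14.5) = 7.632 cm.
m_1 = -(7.632)/14.5 = -0.5263.
That image sits 36.868 cm in front of the second lens, so d_o2 = 36.868 cm.
Second lens: d_i2 = 1/(1/5.5 - 1/(36.868)) = 6.464 cm.
m_2 = -(6.464)/(36.868) = -0.1753.
Total m = m_1 x m_2 = (-0.5263)(-0.1753) = 0.0923.

0.092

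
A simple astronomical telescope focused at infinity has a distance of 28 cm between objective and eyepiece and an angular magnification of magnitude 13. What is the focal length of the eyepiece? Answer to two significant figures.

In normal adjustment the tube length equals f_obj + f_eye and |M| = f_obj/f_eye.
So f_obj = 13 f_eye and 13 f_eye + f_eye = 28 cm, giving f_eye = 28/14 = 2.000 cm and f_obj = 26.000 cm.

2.0 cm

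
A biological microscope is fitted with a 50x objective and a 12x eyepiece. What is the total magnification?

600

The overall magnification of a compound microscope is the product of the objective and eyepiece magnifications:
M = M_obj x M_eye = 50 x 12 = 600.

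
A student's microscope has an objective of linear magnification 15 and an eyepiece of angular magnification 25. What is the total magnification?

The overall magnification of a compound microscope is the product of the objective and eyepiece magnifications:
M = M_obj x M_eye = 15 x 25 = 375.

375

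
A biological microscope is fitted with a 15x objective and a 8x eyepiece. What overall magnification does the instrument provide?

The overall magnification of a compound microscope is the product of the objective and eyepiece magnifications:
M = M_obj x M_eye = 15 x 8 = 120.

120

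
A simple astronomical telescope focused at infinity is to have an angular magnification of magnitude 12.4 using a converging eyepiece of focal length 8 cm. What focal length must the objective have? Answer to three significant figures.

|M| = f_obj/|f_eye|, so f_obj = |M| x |f_eye| = 12.4 x 8 = 99.200 cm.

99.2 cm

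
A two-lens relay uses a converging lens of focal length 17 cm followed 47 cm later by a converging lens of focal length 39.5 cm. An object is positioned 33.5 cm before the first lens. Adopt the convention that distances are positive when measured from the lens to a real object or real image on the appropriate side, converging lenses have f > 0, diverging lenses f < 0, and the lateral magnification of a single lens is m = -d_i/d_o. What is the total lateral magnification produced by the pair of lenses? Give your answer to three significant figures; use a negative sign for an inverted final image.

-1.51

Applying the thin-lens equation to the first lens, 1/17 = 1/33.5 + 1/d_i1, which gives d_i1 = 34.515 cm.
Its lateral magnification is m_1 = -d_i1/d_o1 = -(34.515)/33.5 = -1.0303.
The intermediate image is 34.515 cm to the right of lens 1, so d_o2 = L - d_i1 = 47 - 34.515 = 12.485 cm.
Applying the thin-lens equation again with f_2 = 39.5 cm and d_o2 = 12.485 cm gives d_i2 = -18.255 cm.
m_2 = -(-18.255)/(12.485) = 1.4621.
Total m = m_1 x m_2 = (-1.0303)(1.4621) = -1.5064.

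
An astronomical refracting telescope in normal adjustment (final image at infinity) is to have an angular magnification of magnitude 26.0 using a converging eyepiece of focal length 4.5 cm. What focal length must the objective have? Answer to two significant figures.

120 cm

|M| = f_obj/|f_eye|, so f_obj = |M| x |f_eye| = 26.0 x 4.5 = 117.000 cm.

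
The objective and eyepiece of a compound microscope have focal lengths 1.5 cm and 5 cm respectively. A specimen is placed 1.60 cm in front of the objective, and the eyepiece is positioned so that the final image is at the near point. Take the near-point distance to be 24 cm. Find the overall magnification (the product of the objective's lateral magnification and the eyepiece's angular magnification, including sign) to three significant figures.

-87.0

Objective: 1/d_i = 1/f_obj - 1/d_o = 1/1.5 - 1/1.60 = 0.04167 cm^-1, so d_i = 24.000 cm.
m_obj = -d_i/d_o = -24.000/1.60 = -15.000.
Eyepiece angular magnification (image at near point): M_eye = 1 + D/f_e = 1 + 24/5 = 5.800.
Overall M = m_obj x M_eye = (-15.000)(5.800) = -87.00.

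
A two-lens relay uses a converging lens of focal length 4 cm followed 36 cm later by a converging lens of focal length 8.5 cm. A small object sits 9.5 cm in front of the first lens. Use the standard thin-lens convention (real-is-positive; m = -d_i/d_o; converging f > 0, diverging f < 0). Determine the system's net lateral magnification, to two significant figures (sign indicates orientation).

First lens: d_i1 = 1/(1/4 - 1/9.5) = 6.909 cm.
m_1 = -(6.909)/9.5 = -0.7273.
That image sits 29.091 cm in front of the second lens, so d_o2 = 29.091 cm.
Second lens: d_i2 = 1/(1/8.5 - 1/(29.091)) = 12.009 cm.
m_2 = -(12.009)/(29.091) = -0.4128.
Total m = m_1 x m_2 = (-0.7273)(-0.4128) = 0.3002.

0.30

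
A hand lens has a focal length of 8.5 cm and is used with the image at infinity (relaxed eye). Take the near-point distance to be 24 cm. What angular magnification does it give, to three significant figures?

2.82

M = D/f = 24/8.5 = 2.824.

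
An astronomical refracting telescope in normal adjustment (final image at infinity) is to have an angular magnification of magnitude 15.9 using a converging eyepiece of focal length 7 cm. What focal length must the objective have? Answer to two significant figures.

|M| = f_obj/|f_eye|, so f_obj = |M| x |f_eye| = 15.9 x 7 = 111.300 cm.

110 cm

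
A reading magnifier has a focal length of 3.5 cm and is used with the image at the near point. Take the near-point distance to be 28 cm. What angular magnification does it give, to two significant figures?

M = 1 + D/f = 1 + 28/3.5 = 9.000.

9.0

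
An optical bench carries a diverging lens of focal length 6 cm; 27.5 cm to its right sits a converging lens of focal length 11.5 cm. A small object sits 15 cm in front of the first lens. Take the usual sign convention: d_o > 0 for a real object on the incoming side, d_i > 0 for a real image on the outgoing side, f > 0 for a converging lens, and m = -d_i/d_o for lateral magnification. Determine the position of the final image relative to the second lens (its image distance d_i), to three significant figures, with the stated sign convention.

Lens 1: 1/d_i1 = 1/f_1 - 1/d_o1 = 1/(-6) - 1/15 = -0.23333 cm^-1, so d_i1 = -4.286 cm.
With d_i1 < 0 the first image is virtual and lies on the object side; the object distance for lens 2 is d_o2 = 27.5 - (-4.286) = 31.786 cm.
Lens 2: 1/d_i2 = 1/f_2 - 1/d_o2 = 1/11.5 - 1/(31.786) = 0.05550 cm^-1, so d_i2 = 18.019 cm.

18.0 cm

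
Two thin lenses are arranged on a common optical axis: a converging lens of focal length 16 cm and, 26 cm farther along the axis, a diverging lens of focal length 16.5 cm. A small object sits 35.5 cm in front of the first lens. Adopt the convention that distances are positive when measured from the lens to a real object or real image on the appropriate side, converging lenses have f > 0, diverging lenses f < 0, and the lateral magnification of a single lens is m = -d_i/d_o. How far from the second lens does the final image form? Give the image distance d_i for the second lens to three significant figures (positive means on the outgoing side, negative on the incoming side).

Applying the thin-lens equation to the first lens, 1/16 = 1/35.5 + 1/d_i1, which gives d_i1 = 29.128 cm.
This image would form 29.128 cm past lens 1, i.e. 3.128 cm beyond lens 2, so it is a virtual object for lens 2: d_o2 = 26 - 29.128 = -3.128 cm.
Applying the thin-lens equation again with f_2 = -16.5 cm and d_o2 = -3.128 cm gives d_i2 = 3.860 cm.

3.86 cm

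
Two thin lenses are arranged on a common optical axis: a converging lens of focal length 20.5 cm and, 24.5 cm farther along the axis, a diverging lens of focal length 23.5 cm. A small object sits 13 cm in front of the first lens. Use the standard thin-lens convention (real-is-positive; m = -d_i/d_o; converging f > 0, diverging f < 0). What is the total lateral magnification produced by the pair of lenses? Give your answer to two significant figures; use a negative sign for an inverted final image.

First lens: d_i1 = 1/(1/20.5 - 1/13) = -35.533 cm.
m_1 = -(-35.533)/13 = 2.7333.
The intermediate image is virtual, 35.533 cm to the left of lens 1, so d_o2 = L - d_i1 = 24.5 - (-35.533) = 60.033 cm.
Second lens: d_i2 = 1/(1/(-23.5) - 1/(60.033)) = -16.889 cm.
m_2 = -(-16.889)/(60.033) = 0.2813.
Overall magnification: m = m_1 m_2 = 0.7690.

0.77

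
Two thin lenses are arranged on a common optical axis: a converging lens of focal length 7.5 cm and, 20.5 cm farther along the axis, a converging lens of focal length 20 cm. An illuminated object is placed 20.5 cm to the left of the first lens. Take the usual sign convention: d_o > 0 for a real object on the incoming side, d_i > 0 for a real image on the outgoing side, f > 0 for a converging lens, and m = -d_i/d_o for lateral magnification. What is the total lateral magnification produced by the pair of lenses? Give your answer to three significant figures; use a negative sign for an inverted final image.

-1.02

Lens 1: 1/d_i1 = 1/f_1 - 1/d_o1 = 1/7.5 - 1/20.5 = 0.08455 cm^-1, so d_i1 = 11.827 cm.
m_1 = -(11.827)/20.5 = -0.5769.
The intermediate image is 11.827 cm to the right of lens 1, so d_o2 = L - d_i1 = 20.5 - 11.827 = 8.673 cm.
Lens 2: 1/d_i2 = 1/f_2 - 1/d_o2 = 1/20 - 1/(8.673) = -0.06530 cm^-1, so d_i2 = -15.314 cm.
m_2 = -(-15.314)/(8.673) = 1.7657.
Overall magnification: m = m_1 m_2 = -1.0187.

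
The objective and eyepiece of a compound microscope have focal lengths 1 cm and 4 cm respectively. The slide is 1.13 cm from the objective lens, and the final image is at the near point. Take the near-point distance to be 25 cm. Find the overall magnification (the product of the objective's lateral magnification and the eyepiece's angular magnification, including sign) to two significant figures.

Objective: 1/d_i = 1/f_obj - 1/d_o = 1/1 - 1/1.13 = 0.11504 cm^-1, so d_i = 8.692 cm.
m_obj = -d_i/d_o = -8.692/1.13 = -7.692.
Eyepiece angular magnification (image at near point): M_eye = 1 + D/f_e = 1 + 25/4 = 7.250.
Overall M = m_obj x M_eye = (-7.692)(7.250) = -55.77.

-56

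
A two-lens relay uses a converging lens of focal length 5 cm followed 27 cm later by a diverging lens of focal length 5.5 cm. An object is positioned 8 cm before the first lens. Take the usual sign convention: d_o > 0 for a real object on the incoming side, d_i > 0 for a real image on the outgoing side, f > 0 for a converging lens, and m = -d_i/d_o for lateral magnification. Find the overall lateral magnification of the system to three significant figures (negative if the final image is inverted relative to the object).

First lens: d_i1 = 1/(1/5 - 1/8) = 13.333 cm.
m_1 = -(13.333)/8 = -1.6667.
Object distance for lens 2: d_o2 = 27 - 13.333 = 13.667 cm.
Second lens: d_i2 = 1/(1/(-5.5) - 1/(13.667)) = -3.922 cm.
m_2 = -(-3.922)/(13.667) = 0.2870.
Total m = m_1 x m_2 = (-1.6667)(0.2870) = -0.4783.

-0.478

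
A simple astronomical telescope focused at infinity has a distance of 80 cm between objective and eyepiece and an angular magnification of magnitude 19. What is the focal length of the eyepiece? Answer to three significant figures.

4.00 cm

In normal adjustment the tube length equals f_obj + f_eye and |M| = f_obj/f_eye.
So f_obj = 19 f_eye and 19 f_eye + f_eye = 80 cm, giving f_eye = 80/20 = 4.000 cm and f_obj = 76.000 cm.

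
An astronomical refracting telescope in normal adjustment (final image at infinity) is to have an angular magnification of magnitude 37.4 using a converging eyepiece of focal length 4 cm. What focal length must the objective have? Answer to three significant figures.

150 cm

|M| = f_obj/|f_eye|, so f_obj = |M| x |f_eye| = 37.4 x 4 = 149.600 cm.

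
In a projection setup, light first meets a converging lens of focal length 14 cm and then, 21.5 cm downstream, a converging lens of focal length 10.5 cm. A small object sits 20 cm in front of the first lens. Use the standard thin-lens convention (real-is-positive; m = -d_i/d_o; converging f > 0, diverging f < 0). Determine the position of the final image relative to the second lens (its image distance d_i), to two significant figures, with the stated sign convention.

Applying the thin-lens equation to the first lens, 1/14 = 1/20 + 1/d_i1, which gives d_i1 = 46.667 cm.
This image would form 46.667 cm past lens 1, i.e. 25.167 cm beyond lens 2, so it is a virtual object for lens 2: d_o2 = 21.5 - 46.667 = -25.167 cm.
Applying the thin-lens equation again with f_2 = 10.5 cm and d_o2 = -25.167 cm gives d_i2 = 7.409 cm.

7.4 cm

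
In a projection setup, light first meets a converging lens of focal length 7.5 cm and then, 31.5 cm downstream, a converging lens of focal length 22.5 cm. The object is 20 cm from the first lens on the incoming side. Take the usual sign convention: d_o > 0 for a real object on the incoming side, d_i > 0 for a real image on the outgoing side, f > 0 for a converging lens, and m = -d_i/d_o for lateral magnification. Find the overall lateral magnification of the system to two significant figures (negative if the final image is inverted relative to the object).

First lens: d_i1 = 1/(1/7.5 - 1/20) = 12.000 cm.
m_1 = -(12.000)/20 = -0.6000.
The intermediate image is 12.000 cm to the right of lens 1, so d_o2 = L - d_i1 = 31.5 - 12.000 = 19.500 cm.
Second lens: d_i2 = 1/(1/22.5 - 1/(19.500)) = -146.250 cm.
m_2 = -(-146.250)/(19.500) = 7.5000.
Total m = m_1 x m_2 = (-0.6000)(7.5000) = -4.5000.

-4.5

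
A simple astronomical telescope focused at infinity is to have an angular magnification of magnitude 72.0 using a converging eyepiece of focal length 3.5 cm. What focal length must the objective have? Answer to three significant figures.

252 cm

|M| = f_obj/|f_eye|, so f_obj = |M| x |f_eye| = 72.0 x 3.5 = 252.000 cm.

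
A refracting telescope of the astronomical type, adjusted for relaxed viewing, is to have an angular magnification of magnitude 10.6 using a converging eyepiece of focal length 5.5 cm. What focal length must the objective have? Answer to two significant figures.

58 cm

|M| = f_obj/|f_eye|, so f_obj = |M| x |f_eye| = 10.6 x 5.5 = 58.300 cm.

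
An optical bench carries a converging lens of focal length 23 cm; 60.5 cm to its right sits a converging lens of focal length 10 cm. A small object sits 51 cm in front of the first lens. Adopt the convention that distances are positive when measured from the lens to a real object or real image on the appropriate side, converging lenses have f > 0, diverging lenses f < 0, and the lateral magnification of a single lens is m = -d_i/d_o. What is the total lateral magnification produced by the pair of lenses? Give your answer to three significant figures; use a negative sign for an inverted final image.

Applying the thin-lens equation to the first lens, 1/23 = 1/51 + 1/d_i1, which gives d_i1 = 41.893 cm.
Its lateral magnification is m_1 = -d_i1/d_o1 = -(41.893)/51 = -0.8214.
The intermediate image is 41.893 cm to the right of lens 1, so d_o2 = L - d_i1 = 60.5 - 41.893 = 18.607 cm.
Applying the thin-lens equation again with f_2 = 10 cm and d_o2 = 18.607 cm gives d_i2 = 21.618 cm.
m_2 = -(21.618)/(18.607) = -1.1618.
The system's lateral magnification is m_1 m_2 = (-0.8214)(-1.1618) = 0.9544.

0.954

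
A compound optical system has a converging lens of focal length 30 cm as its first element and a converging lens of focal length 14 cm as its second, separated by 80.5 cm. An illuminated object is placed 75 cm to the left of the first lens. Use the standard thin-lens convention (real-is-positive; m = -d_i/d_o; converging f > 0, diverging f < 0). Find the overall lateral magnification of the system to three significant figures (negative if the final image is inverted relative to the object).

0.566

Lens 1: 1/d_i1 = 1/f_1 - 1/d_o1 = 1/30 - 1/75 = 0.02000 cm^-1, so d_i1 = 50.000 cm.
m_1 = -(50.000)/75 = -0.6667.
Object distance for lens 2: d_o2 = 80.5 - 50.000 = 30.500 cm.
Lens 2: 1/d_i2 = 1/f_2 - 1/d_o2 = 1/14 - 1/(30.500) = 0.03864 cm^-1, so d_i2 = 25.879 cm.
m_2 = -(25.879)/(30.500) = -0.8485.
Overall magnification: m = m_1 m_2 = 0.5657.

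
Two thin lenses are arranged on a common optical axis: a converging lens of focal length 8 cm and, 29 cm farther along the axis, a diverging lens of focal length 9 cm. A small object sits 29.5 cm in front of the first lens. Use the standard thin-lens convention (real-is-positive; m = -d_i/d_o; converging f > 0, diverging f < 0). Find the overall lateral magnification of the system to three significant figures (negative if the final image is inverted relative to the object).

Applying the thin-lens equation to the first lens, 1/8 = 1/29.5 + 1/d_i1, which gives d_i1 = 10.977 cm.
Its lateral magnification is m_1 = -d_i1/d_o1 = -(10.977)/29.5 = -0.3721.
The intermediate image is 10.977 cm to the right of lens 1, so d_o2 = L - d_i1 = 29 - 10.977 = 18.023 cm.
Applying the thin-lens equation again with f_2 = -9 cm and d_o2 = 18.023 cm gives d_i2 = -6.003 cm.
m_2 = -(-6.003)/(18.023) = 0.3330.
Total m = m_1 x m_2 = (-0.3721)(0.3330) = -0.1239.

-0.124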